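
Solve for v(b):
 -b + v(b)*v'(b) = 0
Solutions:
 v(b) = -sqrt(C1 + b^2)
 v(b) = sqrt(C1 + b^2)


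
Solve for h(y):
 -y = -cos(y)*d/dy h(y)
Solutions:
 h(y) = C1 + Integral(y/cos(y), y)


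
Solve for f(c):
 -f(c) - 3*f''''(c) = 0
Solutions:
 f(c) = (C1*sin(sqrt(2)*3^(3/4)*c/6) + C2*cos(sqrt(2)*3^(3/4)*c/6))*exp(-sqrt(2)*3^(3/4)*c/6) + (C3*sin(sqrt(2)*3^(3/4)*c/6) + C4*cos(sqrt(2)*3^(3/4)*c/6))*exp(sqrt(2)*3^(3/4)*c/6)


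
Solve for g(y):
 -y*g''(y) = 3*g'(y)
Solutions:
 g(y) = C1 + C2/y^2


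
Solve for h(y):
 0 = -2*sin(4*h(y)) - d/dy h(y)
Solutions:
 h(y) = -acos((-C1 - exp(16*y))/(C1 - exp(16*y)))/4 + pi/2
 h(y) = acos((-C1 - exp(16*y))/(C1 - exp(16*y)))/4


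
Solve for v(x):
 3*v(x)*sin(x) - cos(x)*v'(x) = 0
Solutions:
 v(x) = C1/cos(x)^3


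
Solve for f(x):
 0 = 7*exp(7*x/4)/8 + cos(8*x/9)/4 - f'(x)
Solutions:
 f(x) = C1 + exp(7*x/4)/2 + 9*sin(8*x/9)/32


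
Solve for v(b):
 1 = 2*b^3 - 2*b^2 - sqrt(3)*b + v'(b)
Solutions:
 v(b) = C1 - b^4/2 + 2*b^3/3 + sqrt(3)*b^2/2 + b


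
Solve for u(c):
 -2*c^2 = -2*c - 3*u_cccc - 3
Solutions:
 u(c) = C1 + C2*c + C3*c^2 + C4*c^3 + c^6/540 - c^5/180 - c^4/24


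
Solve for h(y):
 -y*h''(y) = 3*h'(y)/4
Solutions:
 h(y) = C1 + C2*y^(1/4)


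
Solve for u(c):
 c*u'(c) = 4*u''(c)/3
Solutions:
 u(c) = C1 + C2*erfi(sqrt(6)*c/4)


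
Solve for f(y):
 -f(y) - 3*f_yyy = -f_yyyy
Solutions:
 f(y) = C1*exp(y*(-sqrt(3)*sqrt(-16*18^(1/3)/(-81 + sqrt(7329))^(1/3) + 2*12^(1/3)*(-81 + sqrt(7329))^(1/3) + 27) + 9)/12)*sin(sqrt(6)*y*sqrt(-27 - 8*18^(1/3)/(-81 + sqrt(7329))^(1/3) + 12^(1/3)*(-81 + sqrt(7329))^(1/3) + 81*sqrt(3)/sqrt(-16*18^(1/3)/(-81 + sqrt(7329))^(1/3) + 2*12^(1/3)*(-81 + sqrt(7329))^(1/3) + 27))/12) + C2*exp(y*(-sqrt(3)*sqrt(-16*18^(1/3)/(-81 + sqrt(7329))^(1/3) + 2*12^(1/3)*(-81 + sqrt(7329))^(1/3) + 27) + 9)/12)*cos(sqrt(6)*y*sqrt(-27 - 8*18^(1/3)/(-81 + sqrt(7329))^(1/3) + 12^(1/3)*(-81 + sqrt(7329))^(1/3) + 81*sqrt(3)/sqrt(-16*18^(1/3)/(-81 + sqrt(7329))^(1/3) + 2*12^(1/3)*(-81 + sqrt(7329))^(1/3) + 27))/12) + C3*exp(y*(sqrt(3)*sqrt(-16*18^(1/3)/(-81 + sqrt(7329))^(1/3) + 2*12^(1/3)*(-81 + sqrt(7329))^(1/3) + 27) + 9 + sqrt(6)*sqrt(-12^(1/3)*(-81 + sqrt(7329))^(1/3) + 8*18^(1/3)/(-81 + sqrt(7329))^(1/3) + 27 + 81*sqrt(3)/sqrt(-16*18^(1/3)/(-81 + sqrt(7329))^(1/3) + 2*12^(1/3)*(-81 + sqrt(7329))^(1/3) + 27)))/12) + C4*exp(y*(-sqrt(6)*sqrt(-12^(1/3)*(-81 + sqrt(7329))^(1/3) + 8*18^(1/3)/(-81 + sqrt(7329))^(1/3) + 27 + 81*sqrt(3)/sqrt(-16*18^(1/3)/(-81 + sqrt(7329))^(1/3) + 2*12^(1/3)*(-81 + sqrt(7329))^(1/3) + 27)) + sqrt(3)*sqrt(-16*18^(1/3)/(-81 + sqrt(7329))^(1/3) + 2*12^(1/3)*(-81 + sqrt(7329))^(1/3) + 27) + 9)/12)


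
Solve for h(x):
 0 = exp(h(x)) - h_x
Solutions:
 h(x) = log(-1/(C1 + x))


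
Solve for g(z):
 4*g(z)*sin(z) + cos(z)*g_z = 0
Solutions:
 g(z) = C1*cos(z)^4


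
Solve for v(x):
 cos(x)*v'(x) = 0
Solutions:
 v(x) = C1


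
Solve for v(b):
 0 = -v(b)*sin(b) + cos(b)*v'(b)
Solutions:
 v(b) = C1/cos(b)


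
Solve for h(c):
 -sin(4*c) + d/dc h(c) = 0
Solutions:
 h(c) = C1 - cos(4*c)/4


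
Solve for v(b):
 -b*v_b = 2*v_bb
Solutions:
 v(b) = C1 + C2*erf(b/2)


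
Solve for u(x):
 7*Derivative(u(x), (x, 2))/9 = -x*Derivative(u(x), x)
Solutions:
 u(x) = C1 + C2*erf(3*sqrt(14)*x/14)


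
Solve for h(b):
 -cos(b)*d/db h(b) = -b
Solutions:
 h(b) = C1 + Integral(b/cos(b), b)


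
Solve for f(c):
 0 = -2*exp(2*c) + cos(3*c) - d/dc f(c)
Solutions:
 f(c) = C1 - exp(2*c) + sin(3*c)/3


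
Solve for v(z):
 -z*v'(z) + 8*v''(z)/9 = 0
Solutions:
 v(z) = C1 + C2*erfi(3*z/4)


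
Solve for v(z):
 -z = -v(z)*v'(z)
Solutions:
 v(z) = -sqrt(C1 + z^2)
 v(z) = sqrt(C1 + z^2)


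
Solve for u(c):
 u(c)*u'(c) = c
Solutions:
 u(c) = -sqrt(C1 + c^2)
 u(c) = sqrt(C1 + c^2)


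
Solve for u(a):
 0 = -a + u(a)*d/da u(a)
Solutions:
 u(a) = -sqrt(C1 + a^2)
 u(a) = sqrt(C1 + a^2)


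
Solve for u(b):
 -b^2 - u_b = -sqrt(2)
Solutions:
 u(b) = C1 - b^3/3 + sqrt(2)*b


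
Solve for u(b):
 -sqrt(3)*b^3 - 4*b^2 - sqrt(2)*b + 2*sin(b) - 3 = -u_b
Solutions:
 u(b) = C1 + sqrt(3)*b^4/4 + 4*b^3/3 + sqrt(2)*b^2/2 + 3*b + 2*cos(b)


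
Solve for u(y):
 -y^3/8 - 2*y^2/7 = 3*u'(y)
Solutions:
 u(y) = C1 - y^4/96 - 2*y^3/63


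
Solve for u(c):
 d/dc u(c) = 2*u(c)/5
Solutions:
 u(c) = C1*exp(2*c/5)


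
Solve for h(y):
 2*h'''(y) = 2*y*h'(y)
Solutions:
 h(y) = C1 + Integral(C2*airyai(y) + C3*airybi(y), y)


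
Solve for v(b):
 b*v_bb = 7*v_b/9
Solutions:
 v(b) = C1 + C2*b^(16/9)


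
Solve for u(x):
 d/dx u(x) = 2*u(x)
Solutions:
 u(x) = C1*exp(2*x)


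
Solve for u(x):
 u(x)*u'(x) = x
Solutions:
 u(x) = -sqrt(C1 + x^2)
 u(x) = sqrt(C1 + x^2)


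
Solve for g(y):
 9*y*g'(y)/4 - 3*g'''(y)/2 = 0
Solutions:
 g(y) = C1 + Integral(C2*airyai(2^(2/3)*3^(1/3)*y/2) + C3*airybi(2^(2/3)*3^(1/3)*y/2), y)


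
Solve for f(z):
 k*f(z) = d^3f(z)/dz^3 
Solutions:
 f(z) = C1*exp(k^(1/3)*z) + C2*exp(k^(1/3)*z*(-1 + sqrt(3)*I)/2) + C3*exp(-k^(1/3)*z*(1 + sqrt(3)*I)/2)


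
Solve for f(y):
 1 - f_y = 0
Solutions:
 f(y) = C1 + y


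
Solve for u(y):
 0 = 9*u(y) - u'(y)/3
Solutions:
 u(y) = C1*exp(27*y)


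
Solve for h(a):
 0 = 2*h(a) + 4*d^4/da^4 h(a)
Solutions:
 h(a) = (C1*sin(2^(1/4)*a/2) + C2*cos(2^(1/4)*a/2))*exp(-2^(1/4)*a/2) + (C3*sin(2^(1/4)*a/2) + C4*cos(2^(1/4)*a/2))*exp(2^(1/4)*a/2)


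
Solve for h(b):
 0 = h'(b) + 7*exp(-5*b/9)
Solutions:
 h(b) = C1 + 63*exp(-5*b/9)/5


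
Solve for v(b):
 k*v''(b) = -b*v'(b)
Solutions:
 v(b) = C1 + C2*sqrt(k)*erf(sqrt(2)*b*sqrt(1/k)/2)


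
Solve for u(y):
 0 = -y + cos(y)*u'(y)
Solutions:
 u(y) = C1 + Integral(y/cos(y), y)


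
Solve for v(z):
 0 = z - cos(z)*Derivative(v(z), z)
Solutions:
 v(z) = C1 + Integral(z/cos(z), z)


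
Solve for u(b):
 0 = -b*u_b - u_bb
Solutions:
 u(b) = C1 + C2*erf(sqrt(2)*b/2)


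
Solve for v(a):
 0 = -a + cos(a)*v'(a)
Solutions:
 v(a) = C1 + Integral(a/cos(a), a)


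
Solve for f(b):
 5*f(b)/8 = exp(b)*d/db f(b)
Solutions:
 f(b) = C1*exp(-5*exp(-b)/8)


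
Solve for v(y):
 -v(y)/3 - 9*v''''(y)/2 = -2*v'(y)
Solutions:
 v(y) = (C1/sqrt(exp(sqrt(2)*y*sqrt(-(sqrt(73) + 9)^(1/3) - 2/(sqrt(73) + 9)^(1/3) + 6*sqrt(2)/sqrt(2/(sqrt(73) + 9)^(1/3) + (sqrt(73) + 9)^(1/3)))/3)) + C2*sqrt(exp(sqrt(2)*y*sqrt(-(sqrt(73) + 9)^(1/3) - 2/(sqrt(73) + 9)^(1/3) + 6*sqrt(2)/sqrt(2/(sqrt(73) + 9)^(1/3) + (sqrt(73) + 9)^(1/3)))/3)))*exp(sqrt(2)*y*sqrt(2/(sqrt(73) + 9)^(1/3) + (sqrt(73) + 9)^(1/3))/6) + (C3*sin(sqrt(2)*y*sqrt(2/(sqrt(73) + 9)^(1/3) + (sqrt(73) + 9)^(1/3) + 6*sqrt(2)/sqrt(2/(sqrt(73) + 9)^(1/3) + (sqrt(73) + 9)^(1/3)))/6) + C4*cos(sqrt(2)*y*sqrt(2/(sqrt(73) + 9)^(1/3) + (sqrt(73) + 9)^(1/3) + 6*sqrt(2)/sqrt(2/(sqrt(73) + 9)^(1/3) + (sqrt(73) + 9)^(1/3)))/6))*exp(-sqrt(2)*y*sqrt(2/(sqrt(73) + 9)^(1/3) + (sqrt(73) + 9)^(1/3))/6)


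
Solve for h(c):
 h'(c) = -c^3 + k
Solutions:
 h(c) = C1 - c^4/4 + c*k


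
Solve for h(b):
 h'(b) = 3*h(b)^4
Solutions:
 h(b) = (-1/(C1 + 9*b))^(1/3)
 h(b) = (-1/(C1 + 3*b))^(1/3)*(-3^(2/3) - 3*3^(1/6)*I)/6
 h(b) = (-1/(C1 + 3*b))^(1/3)*(-3^(2/3) + 3*3^(1/6)*I)/6


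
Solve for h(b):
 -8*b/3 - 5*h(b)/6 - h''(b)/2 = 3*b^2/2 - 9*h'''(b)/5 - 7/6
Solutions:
 h(b) = C1*exp(b*(-5^(2/3)*(54*sqrt(734) + 1463)^(1/3) - 5*5^(1/3)/(54*sqrt(734) + 1463)^(1/3) + 10)/108)*sin(sqrt(3)*5^(1/3)*b*(-5^(1/3)*(54*sqrt(734) + 1463)^(1/3) + 5/(54*sqrt(734) + 1463)^(1/3))/108) + C2*exp(b*(-5^(2/3)*(54*sqrt(734) + 1463)^(1/3) - 5*5^(1/3)/(54*sqrt(734) + 1463)^(1/3) + 10)/108)*cos(sqrt(3)*5^(1/3)*b*(-5^(1/3)*(54*sqrt(734) + 1463)^(1/3) + 5/(54*sqrt(734) + 1463)^(1/3))/108) + C3*exp(b*(5*5^(1/3)/(54*sqrt(734) + 1463)^(1/3) + 5 + 5^(2/3)*(54*sqrt(734) + 1463)^(1/3))/54) - 9*b^2/5 - 16*b/5 + 89/25


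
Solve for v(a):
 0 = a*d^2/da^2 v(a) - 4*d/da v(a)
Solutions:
 v(a) = C1 + C2*a^5


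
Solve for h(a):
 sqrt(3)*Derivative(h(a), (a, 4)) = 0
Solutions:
 h(a) = C1 + C2*a + C3*a^2 + C4*a^3


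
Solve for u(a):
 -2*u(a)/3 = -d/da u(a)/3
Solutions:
 u(a) = C1*exp(2*a)


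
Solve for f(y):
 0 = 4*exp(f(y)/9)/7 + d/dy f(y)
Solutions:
 f(y) = 9*log(1/(C1 + 4*y)) + 9*log(63)


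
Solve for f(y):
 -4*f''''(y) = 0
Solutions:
 f(y) = C1 + C2*y + C3*y^2 + C4*y^3


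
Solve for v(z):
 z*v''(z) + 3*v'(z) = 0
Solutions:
 v(z) = C1 + C2/z^2


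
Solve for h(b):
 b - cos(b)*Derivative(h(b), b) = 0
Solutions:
 h(b) = C1 + Integral(b/cos(b), b)


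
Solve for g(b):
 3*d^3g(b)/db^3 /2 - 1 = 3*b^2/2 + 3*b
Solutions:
 g(b) = C1 + C2*b + C3*b^2 + b^5/60 + b^4/12 + b^3/9


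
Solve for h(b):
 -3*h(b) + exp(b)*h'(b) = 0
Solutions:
 h(b) = C1*exp(-3*exp(-b))


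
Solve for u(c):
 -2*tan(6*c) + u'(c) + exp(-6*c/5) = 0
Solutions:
 u(c) = C1 + log(tan(6*c)^2 + 1)/6 + 5*exp(-6*c/5)/6


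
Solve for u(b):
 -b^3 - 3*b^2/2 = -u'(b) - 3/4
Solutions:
 u(b) = C1 + b^4/4 + b^3/2 - 3*b/4


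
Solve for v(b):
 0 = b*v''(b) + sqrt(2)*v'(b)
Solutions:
 v(b) = C1 + C2*b^(1 - sqrt(2))


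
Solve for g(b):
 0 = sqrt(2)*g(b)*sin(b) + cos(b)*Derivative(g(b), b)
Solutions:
 g(b) = C1*cos(b)^(sqrt(2))


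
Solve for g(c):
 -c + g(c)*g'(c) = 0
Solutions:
 g(c) = -sqrt(C1 + c^2)
 g(c) = sqrt(C1 + c^2)


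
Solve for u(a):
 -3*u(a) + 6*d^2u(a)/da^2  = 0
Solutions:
 u(a) = C1*exp(-sqrt(2)*a/2) + C2*exp(sqrt(2)*a/2)


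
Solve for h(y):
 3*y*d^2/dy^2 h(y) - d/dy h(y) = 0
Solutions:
 h(y) = C1 + C2*y^(4/3)


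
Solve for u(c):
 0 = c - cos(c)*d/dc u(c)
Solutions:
 u(c) = C1 + Integral(c/cos(c), c)


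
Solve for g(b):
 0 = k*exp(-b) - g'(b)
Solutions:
 g(b) = C1 - k*exp(-b)


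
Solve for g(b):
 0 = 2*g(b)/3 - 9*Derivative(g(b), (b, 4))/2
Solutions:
 g(b) = C1*exp(-sqrt(2)*3^(1/4)*b/3) + C2*exp(sqrt(2)*3^(1/4)*b/3) + C3*sin(sqrt(2)*3^(1/4)*b/3) + C4*cos(sqrt(2)*3^(1/4)*b/3)


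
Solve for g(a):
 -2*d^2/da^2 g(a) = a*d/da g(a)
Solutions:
 g(a) = C1 + C2*erf(a/2)


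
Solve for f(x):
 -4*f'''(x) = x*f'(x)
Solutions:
 f(x) = C1 + Integral(C2*airyai(-2^(1/3)*x/2) + C3*airybi(-2^(1/3)*x/2), x)


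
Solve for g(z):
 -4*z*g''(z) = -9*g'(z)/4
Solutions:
 g(z) = C1 + C2*z^(25/16)


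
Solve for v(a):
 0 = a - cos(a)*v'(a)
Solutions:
 v(a) = C1 + Integral(a/cos(a), a)


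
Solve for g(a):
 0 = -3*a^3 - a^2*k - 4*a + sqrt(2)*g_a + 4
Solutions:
 g(a) = C1 + 3*sqrt(2)*a^4/8 + sqrt(2)*a^3*k/6 + sqrt(2)*a^2 - 2*sqrt(2)*a


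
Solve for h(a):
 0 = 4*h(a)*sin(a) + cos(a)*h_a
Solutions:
 h(a) = C1*cos(a)^4


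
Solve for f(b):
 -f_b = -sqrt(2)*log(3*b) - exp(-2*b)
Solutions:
 f(b) = C1 + sqrt(2)*b*log(b) + sqrt(2)*b*(-1 + log(3)) - exp(-2*b)/2


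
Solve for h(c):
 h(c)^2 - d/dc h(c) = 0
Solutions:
 h(c) = -1/(C1 + c)


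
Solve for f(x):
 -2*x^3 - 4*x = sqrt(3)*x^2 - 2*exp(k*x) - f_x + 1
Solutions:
 f(x) = C1 + x^4/2 + sqrt(3)*x^3/3 + 2*x^2 + x - 2*exp(k*x)/k


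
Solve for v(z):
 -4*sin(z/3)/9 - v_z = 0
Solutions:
 v(z) = C1 + 4*cos(z/3)/3


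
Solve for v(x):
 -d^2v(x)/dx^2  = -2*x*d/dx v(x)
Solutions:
 v(x) = C1 + C2*erfi(x)


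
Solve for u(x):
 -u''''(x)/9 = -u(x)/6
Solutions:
 u(x) = C1*exp(-2^(3/4)*3^(1/4)*x/2) + C2*exp(2^(3/4)*3^(1/4)*x/2) + C3*sin(2^(3/4)*3^(1/4)*x/2) + C4*cos(2^(3/4)*3^(1/4)*x/2)


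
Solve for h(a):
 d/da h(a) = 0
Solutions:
 h(a) = C1


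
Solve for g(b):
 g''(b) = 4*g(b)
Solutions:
 g(b) = C1*exp(-2*b) + C2*exp(2*b)


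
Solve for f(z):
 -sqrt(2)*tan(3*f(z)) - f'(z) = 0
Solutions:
 f(z) = -asin(C1*exp(-3*sqrt(2)*z))/3 + pi/3
 f(z) = asin(C1*exp(-3*sqrt(2)*z))/3


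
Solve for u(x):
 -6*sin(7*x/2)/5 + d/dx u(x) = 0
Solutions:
 u(x) = C1 - 12*cos(7*x/2)/35


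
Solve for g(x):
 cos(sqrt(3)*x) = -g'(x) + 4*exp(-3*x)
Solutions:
 g(x) = C1 - sqrt(3)*sin(sqrt(3)*x)/3 - 4*exp(-3*x)/3


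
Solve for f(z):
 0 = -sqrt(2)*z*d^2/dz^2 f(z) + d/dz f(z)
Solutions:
 f(z) = C1 + C2*z^(sqrt(2)/2 + 1)


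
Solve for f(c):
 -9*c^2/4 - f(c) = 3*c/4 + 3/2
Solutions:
 f(c) = -9*c^2/4 - 3*c/4 - 3/2


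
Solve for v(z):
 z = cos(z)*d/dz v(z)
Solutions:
 v(z) = C1 + Integral(z/cos(z), z)


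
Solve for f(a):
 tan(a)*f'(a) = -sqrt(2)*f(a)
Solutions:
 f(a) = C1/sin(a)^(sqrt(2))


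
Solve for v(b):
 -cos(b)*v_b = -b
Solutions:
 v(b) = C1 + Integral(b/cos(b), b)


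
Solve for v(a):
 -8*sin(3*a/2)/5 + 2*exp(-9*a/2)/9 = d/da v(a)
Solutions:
 v(a) = C1 + 16*cos(3*a/2)/15 - 4*exp(-9*a/2)/81


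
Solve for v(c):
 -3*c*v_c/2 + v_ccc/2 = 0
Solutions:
 v(c) = C1 + Integral(C2*airyai(3^(1/3)*c) + C3*airybi(3^(1/3)*c), c)


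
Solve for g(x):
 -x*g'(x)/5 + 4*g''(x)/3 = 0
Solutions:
 g(x) = C1 + C2*erfi(sqrt(30)*x/20)


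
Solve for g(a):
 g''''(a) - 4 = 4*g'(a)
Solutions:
 g(a) = C1 + C4*exp(2^(2/3)*a) - a + (C2*sin(2^(2/3)*sqrt(3)*a/2) + C3*cos(2^(2/3)*sqrt(3)*a/2))*exp(-2^(2/3)*a/2)


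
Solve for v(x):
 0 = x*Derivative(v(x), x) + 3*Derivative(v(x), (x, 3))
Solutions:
 v(x) = C1 + Integral(C2*airyai(-3^(2/3)*x/3) + C3*airybi(-3^(2/3)*x/3), x)


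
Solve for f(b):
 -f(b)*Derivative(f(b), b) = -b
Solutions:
 f(b) = -sqrt(C1 + b^2)
 f(b) = sqrt(C1 + b^2)


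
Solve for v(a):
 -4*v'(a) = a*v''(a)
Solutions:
 v(a) = C1 + C2/a^3


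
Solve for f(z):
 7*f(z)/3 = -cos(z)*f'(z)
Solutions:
 f(z) = C1*(sin(z) - 1)^(7/6)/(sin(z) + 1)^(7/6)


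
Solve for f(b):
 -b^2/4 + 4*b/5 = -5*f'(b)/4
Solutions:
 f(b) = C1 + b^3/15 - 8*b^2/25


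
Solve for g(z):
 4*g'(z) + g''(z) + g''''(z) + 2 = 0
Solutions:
 g(z) = C1 + C2*exp(-3^(1/3)*z*(-(18 + sqrt(327))^(1/3) + 3^(1/3)/(18 + sqrt(327))^(1/3))/6)*sin(3^(1/6)*z*(3/(18 + sqrt(327))^(1/3) + 3^(2/3)*(18 + sqrt(327))^(1/3))/6) + C3*exp(-3^(1/3)*z*(-(18 + sqrt(327))^(1/3) + 3^(1/3)/(18 + sqrt(327))^(1/3))/6)*cos(3^(1/6)*z*(3/(18 + sqrt(327))^(1/3) + 3^(2/3)*(18 + sqrt(327))^(1/3))/6) + C4*exp(3^(1/3)*z*(-(18 + sqrt(327))^(1/3) + 3^(1/3)/(18 + sqrt(327))^(1/3))/3) - z/2


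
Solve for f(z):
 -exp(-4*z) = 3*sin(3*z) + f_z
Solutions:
 f(z) = C1 + cos(3*z) + exp(-4*z)/4


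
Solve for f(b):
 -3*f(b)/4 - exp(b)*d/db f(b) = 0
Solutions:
 f(b) = C1*exp(3*exp(-b)/4)


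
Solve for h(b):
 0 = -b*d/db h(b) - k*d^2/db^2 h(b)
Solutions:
 h(b) = C1 + C2*sqrt(k)*erf(sqrt(2)*b*sqrt(1/k)/2)


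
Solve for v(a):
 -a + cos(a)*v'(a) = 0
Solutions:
 v(a) = C1 + Integral(a/cos(a), a)


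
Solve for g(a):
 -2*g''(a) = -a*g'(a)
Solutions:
 g(a) = C1 + C2*erfi(a/2)


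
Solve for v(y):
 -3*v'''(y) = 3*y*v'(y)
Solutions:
 v(y) = C1 + Integral(C2*airyai(-y) + C3*airybi(-y), y)


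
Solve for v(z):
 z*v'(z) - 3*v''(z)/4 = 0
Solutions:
 v(z) = C1 + C2*erfi(sqrt(6)*z/3)


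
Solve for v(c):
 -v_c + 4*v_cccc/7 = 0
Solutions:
 v(c) = C1 + C4*exp(14^(1/3)*c/2) + (C2*sin(14^(1/3)*sqrt(3)*c/4) + C3*cos(14^(1/3)*sqrt(3)*c/4))*exp(-14^(1/3)*c/4)


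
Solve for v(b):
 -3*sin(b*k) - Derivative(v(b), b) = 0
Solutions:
 v(b) = C1 + 3*cos(b*k)/k


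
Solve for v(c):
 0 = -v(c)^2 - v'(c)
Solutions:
 v(c) = 1/(C1 + c)


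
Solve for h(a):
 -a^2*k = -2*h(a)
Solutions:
 h(a) = a^2*k/2


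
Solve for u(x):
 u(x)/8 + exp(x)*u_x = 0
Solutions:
 u(x) = C1*exp(exp(-x)/8)


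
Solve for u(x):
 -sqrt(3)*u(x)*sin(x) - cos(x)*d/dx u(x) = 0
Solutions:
 u(x) = C1*cos(x)^(sqrt(3))


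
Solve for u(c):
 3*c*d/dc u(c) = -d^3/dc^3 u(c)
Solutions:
 u(c) = C1 + Integral(C2*airyai(-3^(1/3)*c) + C3*airybi(-3^(1/3)*c), c)


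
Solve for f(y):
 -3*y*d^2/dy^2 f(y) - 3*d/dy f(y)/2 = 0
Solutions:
 f(y) = C1 + C2*sqrt(y)


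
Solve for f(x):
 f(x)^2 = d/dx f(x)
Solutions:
 f(x) = -1/(C1 + x)


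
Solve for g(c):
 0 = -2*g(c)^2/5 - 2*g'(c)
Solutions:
 g(c) = 5/(C1 + c)


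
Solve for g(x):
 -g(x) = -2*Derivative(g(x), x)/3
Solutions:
 g(x) = C1*exp(3*x/2)


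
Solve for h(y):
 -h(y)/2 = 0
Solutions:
 h(y) = 0


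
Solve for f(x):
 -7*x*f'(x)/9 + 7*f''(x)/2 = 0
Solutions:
 f(x) = C1 + C2*erfi(x/3)


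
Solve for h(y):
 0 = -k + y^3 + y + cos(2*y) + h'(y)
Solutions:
 h(y) = C1 + k*y - y^4/4 - y^2/2 - sin(2*y)/2


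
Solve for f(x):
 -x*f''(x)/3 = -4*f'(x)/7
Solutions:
 f(x) = C1 + C2*x^(19/7)


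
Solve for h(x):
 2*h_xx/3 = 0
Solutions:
 h(x) = C1 + C2*x


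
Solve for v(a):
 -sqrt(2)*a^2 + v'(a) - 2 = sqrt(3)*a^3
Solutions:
 v(a) = C1 + sqrt(3)*a^4/4 + sqrt(2)*a^3/3 + 2*a


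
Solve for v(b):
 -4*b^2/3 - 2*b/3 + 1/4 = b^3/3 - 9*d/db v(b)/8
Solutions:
 v(b) = C1 + 2*b^4/27 + 32*b^3/81 + 8*b^2/27 - 2*b/9


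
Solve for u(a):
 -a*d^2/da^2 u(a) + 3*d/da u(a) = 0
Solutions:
 u(a) = C1 + C2*a^4


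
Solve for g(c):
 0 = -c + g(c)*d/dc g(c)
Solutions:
 g(c) = -sqrt(C1 + c^2)
 g(c) = sqrt(C1 + c^2)


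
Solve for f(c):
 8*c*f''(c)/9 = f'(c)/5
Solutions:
 f(c) = C1 + C2*c^(49/40)


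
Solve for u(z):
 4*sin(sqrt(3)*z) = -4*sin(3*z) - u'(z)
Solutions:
 u(z) = C1 + 4*cos(3*z)/3 + 4*sqrt(3)*cos(sqrt(3)*z)/3


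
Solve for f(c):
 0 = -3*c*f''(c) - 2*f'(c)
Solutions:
 f(c) = C1 + C2*c^(1/3)


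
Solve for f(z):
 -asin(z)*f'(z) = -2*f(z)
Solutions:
 f(z) = C1*exp(2*Integral(1/asin(z), z))


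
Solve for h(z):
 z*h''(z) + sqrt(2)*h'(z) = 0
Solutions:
 h(z) = C1 + C2*z^(1 - sqrt(2))


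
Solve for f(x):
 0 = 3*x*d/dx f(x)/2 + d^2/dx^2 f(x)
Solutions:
 f(x) = C1 + C2*erf(sqrt(3)*x/2)


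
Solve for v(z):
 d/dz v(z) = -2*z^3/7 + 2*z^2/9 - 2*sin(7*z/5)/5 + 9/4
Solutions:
 v(z) = C1 - z^4/14 + 2*z^3/27 + 9*z/4 + 2*cos(7*z/5)/7


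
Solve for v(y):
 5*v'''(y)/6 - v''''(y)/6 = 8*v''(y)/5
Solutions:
 v(y) = C1 + C2*y + (C3*sin(sqrt(335)*y/10) + C4*cos(sqrt(335)*y/10))*exp(5*y/2)


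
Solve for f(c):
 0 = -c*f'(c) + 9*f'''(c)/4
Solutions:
 f(c) = C1 + Integral(C2*airyai(2^(2/3)*3^(1/3)*c/3) + C3*airybi(2^(2/3)*3^(1/3)*c/3), c)


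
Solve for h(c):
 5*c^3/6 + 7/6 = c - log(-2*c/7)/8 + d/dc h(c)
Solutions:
 h(c) = C1 + 5*c^4/24 - c^2/2 + c*log(-c)/8 + c*(-3*log(7) + 3*log(2) + 25)/24


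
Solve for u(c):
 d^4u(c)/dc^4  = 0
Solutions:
 u(c) = C1 + C2*c + C3*c^2 + C4*c^3


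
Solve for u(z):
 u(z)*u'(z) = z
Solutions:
 u(z) = -sqrt(C1 + z^2)
 u(z) = sqrt(C1 + z^2)


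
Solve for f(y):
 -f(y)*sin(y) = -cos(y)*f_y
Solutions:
 f(y) = C1/cos(y)


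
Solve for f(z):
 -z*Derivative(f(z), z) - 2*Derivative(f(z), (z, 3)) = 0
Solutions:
 f(z) = C1 + Integral(C2*airyai(-2^(2/3)*z/2) + C3*airybi(-2^(2/3)*z/2), z)


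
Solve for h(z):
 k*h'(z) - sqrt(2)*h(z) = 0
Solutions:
 h(z) = C1*exp(sqrt(2)*z/k)


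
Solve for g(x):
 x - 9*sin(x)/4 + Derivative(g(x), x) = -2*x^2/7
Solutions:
 g(x) = C1 - 2*x^3/21 - x^2/2 - 9*cos(x)/4


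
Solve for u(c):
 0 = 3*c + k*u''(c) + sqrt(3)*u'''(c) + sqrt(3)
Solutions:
 u(c) = C1 + C2*c + C3*exp(-sqrt(3)*c*k/3) - c^3/(2*k) + sqrt(3)*c^2*(-1 + 3/k)/(2*k)


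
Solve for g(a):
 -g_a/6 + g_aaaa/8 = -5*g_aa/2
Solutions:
 g(a) = C1 + C2*exp(6^(1/3)*a*(-(3 + sqrt(6009))^(1/3) + 10*6^(1/3)/(3 + sqrt(6009))^(1/3))/6)*sin(2^(1/3)*3^(1/6)*a*(5*2^(1/3)/(3 + sqrt(6009))^(1/3) + 3^(2/3)*(3 + sqrt(6009))^(1/3)/6)) + C3*exp(6^(1/3)*a*(-(3 + sqrt(6009))^(1/3) + 10*6^(1/3)/(3 + sqrt(6009))^(1/3))/6)*cos(2^(1/3)*3^(1/6)*a*(5*2^(1/3)/(3 + sqrt(6009))^(1/3) + 3^(2/3)*(3 + sqrt(6009))^(1/3)/6)) + C4*exp(-6^(1/3)*a*(-(3 + sqrt(6009))^(1/3) + 10*6^(1/3)/(3 + sqrt(6009))^(1/3))/3)


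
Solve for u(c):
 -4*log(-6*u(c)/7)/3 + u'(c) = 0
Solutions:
 -3*Integral(1/(log(-_y) - log(7) + log(6)), (_y, u(c)))/4 = C1 - c


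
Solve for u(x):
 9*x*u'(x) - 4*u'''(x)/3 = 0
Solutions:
 u(x) = C1 + Integral(C2*airyai(3*2^(1/3)*x/2) + C3*airybi(3*2^(1/3)*x/2), x)


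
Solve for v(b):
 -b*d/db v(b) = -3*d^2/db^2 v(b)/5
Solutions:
 v(b) = C1 + C2*erfi(sqrt(30)*b/6)


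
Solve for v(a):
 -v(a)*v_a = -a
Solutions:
 v(a) = -sqrt(C1 + a^2)
 v(a) = sqrt(C1 + a^2)


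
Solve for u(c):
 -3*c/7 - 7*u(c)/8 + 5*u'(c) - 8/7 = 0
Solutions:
 u(c) = C1*exp(7*c/40) - 24*c/49 - 1408/343


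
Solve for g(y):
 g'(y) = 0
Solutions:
 g(y) = C1


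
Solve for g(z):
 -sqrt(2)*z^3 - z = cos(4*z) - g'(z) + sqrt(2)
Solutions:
 g(z) = C1 + sqrt(2)*z^4/4 + z^2/2 + sqrt(2)*z + sin(4*z)/4


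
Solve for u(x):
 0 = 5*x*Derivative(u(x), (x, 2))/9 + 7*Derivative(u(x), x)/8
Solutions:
 u(x) = C1 + C2/x^(23/40)


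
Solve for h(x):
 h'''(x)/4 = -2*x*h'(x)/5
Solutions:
 h(x) = C1 + Integral(C2*airyai(-2*5^(2/3)*x/5) + C3*airybi(-2*5^(2/3)*x/5), x)


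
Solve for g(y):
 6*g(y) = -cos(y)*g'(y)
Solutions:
 g(y) = C1*(sin(y)^3 - 3*sin(y)^2 + 3*sin(y) - 1)/(sin(y)^3 + 3*sin(y)^2 + 3*sin(y) + 1)


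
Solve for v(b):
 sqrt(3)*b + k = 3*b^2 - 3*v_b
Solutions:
 v(b) = C1 + b^3/3 - sqrt(3)*b^2/6 - b*k/3


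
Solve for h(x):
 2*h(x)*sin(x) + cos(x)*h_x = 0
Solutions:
 h(x) = C1*cos(x)^2


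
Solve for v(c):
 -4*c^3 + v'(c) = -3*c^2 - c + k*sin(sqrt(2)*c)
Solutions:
 v(c) = C1 + c^4 - c^3 - c^2/2 - sqrt(2)*k*cos(sqrt(2)*c)/2


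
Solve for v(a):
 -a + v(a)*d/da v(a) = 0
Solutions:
 v(a) = -sqrt(C1 + a^2)
 v(a) = sqrt(C1 + a^2)


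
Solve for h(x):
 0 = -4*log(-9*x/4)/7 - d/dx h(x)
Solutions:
 h(x) = C1 - 4*x*log(-x)/7 + 4*x*(-2*log(3) + 1 + 2*log(2))/7


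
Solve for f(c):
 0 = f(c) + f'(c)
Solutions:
 f(c) = C1*exp(-c)


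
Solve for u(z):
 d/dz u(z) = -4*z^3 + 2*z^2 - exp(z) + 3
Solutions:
 u(z) = C1 - z^4 + 2*z^3/3 + 3*z - exp(z)


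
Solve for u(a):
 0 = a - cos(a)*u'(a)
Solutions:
 u(a) = C1 + Integral(a/cos(a), a)


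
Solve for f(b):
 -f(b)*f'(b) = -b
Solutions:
 f(b) = -sqrt(C1 + b^2)
 f(b) = sqrt(C1 + b^2)


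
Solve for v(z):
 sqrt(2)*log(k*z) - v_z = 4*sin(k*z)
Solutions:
 v(z) = C1 + sqrt(2)*z*(log(k*z) - 1) - 4*Piecewise((-cos(k*z)/k, Ne(k, 0)), (0, True))


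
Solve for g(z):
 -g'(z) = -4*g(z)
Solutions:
 g(z) = C1*exp(4*z)


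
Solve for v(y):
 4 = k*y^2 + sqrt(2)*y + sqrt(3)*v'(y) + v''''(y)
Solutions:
 v(y) = C1 + C4*exp(-3^(1/6)*y) - sqrt(3)*k*y^3/9 - sqrt(6)*y^2/6 + 4*sqrt(3)*y/3 + (C2*sin(3^(2/3)*y/2) + C3*cos(3^(2/3)*y/2))*exp(3^(1/6)*y/2)


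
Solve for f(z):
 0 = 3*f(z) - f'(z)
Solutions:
 f(z) = C1*exp(3*z)


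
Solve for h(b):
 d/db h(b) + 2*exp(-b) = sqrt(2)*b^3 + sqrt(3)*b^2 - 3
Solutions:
 h(b) = C1 + sqrt(2)*b^4/4 + sqrt(3)*b^3/3 - 3*b + 2*exp(-b)


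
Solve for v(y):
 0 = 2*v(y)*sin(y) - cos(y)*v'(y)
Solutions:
 v(y) = C1/cos(y)^2


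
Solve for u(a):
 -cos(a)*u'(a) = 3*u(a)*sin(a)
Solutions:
 u(a) = C1*cos(a)^3


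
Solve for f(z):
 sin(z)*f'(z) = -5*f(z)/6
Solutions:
 f(z) = C1*(cos(z) + 1)^(5/12)/(cos(z) - 1)^(5/12)


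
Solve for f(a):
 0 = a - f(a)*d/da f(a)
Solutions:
 f(a) = -sqrt(C1 + a^2)
 f(a) = sqrt(C1 + a^2)


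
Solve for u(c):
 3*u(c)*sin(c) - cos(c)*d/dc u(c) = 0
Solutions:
 u(c) = C1/cos(c)^3


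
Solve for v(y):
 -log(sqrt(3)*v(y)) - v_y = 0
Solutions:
 2*Integral(1/(2*log(_y) + log(3)), (_y, v(y))) = C1 - y


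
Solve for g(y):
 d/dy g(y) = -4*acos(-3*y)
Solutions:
 g(y) = C1 - 4*y*acos(-3*y) - 4*sqrt(1 - 9*y^2)/3


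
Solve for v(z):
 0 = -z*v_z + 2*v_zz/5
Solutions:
 v(z) = C1 + C2*erfi(sqrt(5)*z/2)


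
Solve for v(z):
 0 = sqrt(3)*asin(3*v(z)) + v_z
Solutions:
 Integral(1/asin(3*_y), (_y, v(z))) = C1 - sqrt(3)*z


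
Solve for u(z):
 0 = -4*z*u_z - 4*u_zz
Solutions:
 u(z) = C1 + C2*erf(sqrt(2)*z/2)


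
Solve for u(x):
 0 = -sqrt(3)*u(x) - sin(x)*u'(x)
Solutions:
 u(x) = C1*(cos(x) + 1)^(sqrt(3)/2)/(cos(x) - 1)^(sqrt(3)/2)


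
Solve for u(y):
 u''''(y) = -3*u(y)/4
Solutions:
 u(y) = (C1*sin(3^(1/4)*y/2) + C2*cos(3^(1/4)*y/2))*exp(-3^(1/4)*y/2) + (C3*sin(3^(1/4)*y/2) + C4*cos(3^(1/4)*y/2))*exp(3^(1/4)*y/2)


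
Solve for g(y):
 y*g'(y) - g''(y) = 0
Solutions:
 g(y) = C1 + C2*erfi(sqrt(2)*y/2)


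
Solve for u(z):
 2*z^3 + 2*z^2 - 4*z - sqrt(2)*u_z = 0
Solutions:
 u(z) = C1 + sqrt(2)*z^4/4 + sqrt(2)*z^3/3 - sqrt(2)*z^2


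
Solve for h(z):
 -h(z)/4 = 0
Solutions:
 h(z) = 0


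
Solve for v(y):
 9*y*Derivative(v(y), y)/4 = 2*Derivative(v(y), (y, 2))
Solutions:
 v(y) = C1 + C2*erfi(3*y/4)


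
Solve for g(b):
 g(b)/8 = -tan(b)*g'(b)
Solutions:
 g(b) = C1/sin(b)^(1/8)


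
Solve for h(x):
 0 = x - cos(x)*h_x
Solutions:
 h(x) = C1 + Integral(x/cos(x), x)


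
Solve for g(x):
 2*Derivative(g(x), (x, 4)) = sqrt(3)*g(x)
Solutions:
 g(x) = C1*exp(-2^(3/4)*3^(1/8)*x/2) + C2*exp(2^(3/4)*3^(1/8)*x/2) + C3*sin(2^(3/4)*3^(1/8)*x/2) + C4*cos(2^(3/4)*3^(1/8)*x/2)


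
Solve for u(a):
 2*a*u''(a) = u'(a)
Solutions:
 u(a) = C1 + C2*a^(3/2)


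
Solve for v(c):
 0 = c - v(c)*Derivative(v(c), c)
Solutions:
 v(c) = -sqrt(C1 + c^2)
 v(c) = sqrt(C1 + c^2)


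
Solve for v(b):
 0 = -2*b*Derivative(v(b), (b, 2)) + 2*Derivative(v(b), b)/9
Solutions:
 v(b) = C1 + C2*b^(10/9)


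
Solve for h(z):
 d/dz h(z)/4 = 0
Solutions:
 h(z) = C1


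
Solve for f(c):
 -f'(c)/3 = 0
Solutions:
 f(c) = C1


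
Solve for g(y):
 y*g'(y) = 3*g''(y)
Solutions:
 g(y) = C1 + C2*erfi(sqrt(6)*y/6)


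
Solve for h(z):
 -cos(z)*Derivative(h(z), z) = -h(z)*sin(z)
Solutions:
 h(z) = C1/cos(z)


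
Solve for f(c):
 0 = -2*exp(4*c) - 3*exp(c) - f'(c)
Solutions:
 f(c) = C1 - exp(4*c)/2 - 3*exp(c)


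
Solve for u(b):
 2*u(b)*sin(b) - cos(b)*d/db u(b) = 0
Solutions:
 u(b) = C1/cos(b)^2


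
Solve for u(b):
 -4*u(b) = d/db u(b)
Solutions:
 u(b) = C1*exp(-4*b)


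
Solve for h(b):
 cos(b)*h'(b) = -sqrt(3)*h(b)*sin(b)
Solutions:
 h(b) = C1*cos(b)^(sqrt(3))


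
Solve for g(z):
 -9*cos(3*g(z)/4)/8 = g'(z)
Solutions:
 9*z/8 - 2*log(sin(3*g(z)/4) - 1)/3 + 2*log(sin(3*g(z)/4) + 1)/3 = C1


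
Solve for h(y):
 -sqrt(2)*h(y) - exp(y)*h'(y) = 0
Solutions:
 h(y) = C1*exp(sqrt(2)*exp(-y))


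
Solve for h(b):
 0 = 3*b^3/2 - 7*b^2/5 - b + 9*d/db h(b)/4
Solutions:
 h(b) = C1 - b^4/6 + 28*b^3/135 + 2*b^2/9


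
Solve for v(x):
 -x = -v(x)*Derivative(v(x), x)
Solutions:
 v(x) = -sqrt(C1 + x^2)
 v(x) = sqrt(C1 + x^2)


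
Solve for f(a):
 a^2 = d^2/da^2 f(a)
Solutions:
 f(a) = C1 + C2*a + a^4/12


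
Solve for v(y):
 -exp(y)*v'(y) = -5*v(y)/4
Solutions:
 v(y) = C1*exp(-5*exp(-y)/4)


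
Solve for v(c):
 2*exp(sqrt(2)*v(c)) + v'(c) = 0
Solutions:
 v(c) = sqrt(2)*(2*log(1/(C1 + 2*c)) - log(2))/4


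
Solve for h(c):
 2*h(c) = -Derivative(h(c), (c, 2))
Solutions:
 h(c) = C1*sin(sqrt(2)*c) + C2*cos(sqrt(2)*c)


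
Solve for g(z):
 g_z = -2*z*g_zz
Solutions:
 g(z) = C1 + C2*sqrt(z)


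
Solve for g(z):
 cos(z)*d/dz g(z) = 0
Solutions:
 g(z) = C1


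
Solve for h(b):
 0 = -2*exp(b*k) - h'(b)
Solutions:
 h(b) = C1 - 2*exp(b*k)/k


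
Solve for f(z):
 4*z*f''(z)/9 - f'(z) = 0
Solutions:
 f(z) = C1 + C2*z^(13/4)


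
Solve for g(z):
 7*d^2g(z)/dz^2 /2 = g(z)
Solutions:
 g(z) = C1*exp(-sqrt(14)*z/7) + C2*exp(sqrt(14)*z/7)


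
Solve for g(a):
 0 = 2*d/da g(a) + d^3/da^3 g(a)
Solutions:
 g(a) = C1 + C2*sin(sqrt(2)*a) + C3*cos(sqrt(2)*a)


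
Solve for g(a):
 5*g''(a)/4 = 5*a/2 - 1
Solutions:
 g(a) = C1 + C2*a + a^3/3 - 2*a^2/5


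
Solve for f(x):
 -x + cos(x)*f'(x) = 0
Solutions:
 f(x) = C1 + Integral(x/cos(x), x)


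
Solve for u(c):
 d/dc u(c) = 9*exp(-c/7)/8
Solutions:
 u(c) = C1 - 63*exp(-c/7)/8


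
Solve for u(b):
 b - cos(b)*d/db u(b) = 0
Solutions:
 u(b) = C1 + Integral(b/cos(b), b)


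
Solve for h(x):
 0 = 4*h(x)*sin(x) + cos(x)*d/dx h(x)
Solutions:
 h(x) = C1*cos(x)^4


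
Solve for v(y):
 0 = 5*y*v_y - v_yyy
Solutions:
 v(y) = C1 + Integral(C2*airyai(5^(1/3)*y) + C3*airybi(5^(1/3)*y), y)


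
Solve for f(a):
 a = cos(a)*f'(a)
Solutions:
 f(a) = C1 + Integral(a/cos(a), a)


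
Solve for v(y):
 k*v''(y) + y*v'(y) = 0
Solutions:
 v(y) = C1 + C2*sqrt(k)*erf(sqrt(2)*y*sqrt(1/k)/2)


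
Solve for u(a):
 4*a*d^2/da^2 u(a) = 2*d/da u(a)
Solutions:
 u(a) = C1 + C2*a^(3/2)


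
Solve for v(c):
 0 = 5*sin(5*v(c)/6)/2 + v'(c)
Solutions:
 5*c/2 + 3*log(cos(5*v(c)/6) - 1)/5 - 3*log(cos(5*v(c)/6) + 1)/5 = C1


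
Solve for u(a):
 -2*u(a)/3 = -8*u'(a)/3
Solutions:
 u(a) = C1*exp(a/4)


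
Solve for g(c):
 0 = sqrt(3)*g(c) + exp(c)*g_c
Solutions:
 g(c) = C1*exp(sqrt(3)*exp(-c))


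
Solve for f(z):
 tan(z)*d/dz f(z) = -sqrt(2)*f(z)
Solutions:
 f(z) = C1/sin(z)^(sqrt(2))


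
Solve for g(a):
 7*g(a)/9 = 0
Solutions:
 g(a) = 0


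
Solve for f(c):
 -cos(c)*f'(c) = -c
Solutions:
 f(c) = C1 + Integral(c/cos(c), c)


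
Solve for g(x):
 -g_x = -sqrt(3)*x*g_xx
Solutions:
 g(x) = C1 + C2*x^(sqrt(3)/3 + 1)


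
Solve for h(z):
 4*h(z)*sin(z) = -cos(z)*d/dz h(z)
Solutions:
 h(z) = C1*cos(z)^4


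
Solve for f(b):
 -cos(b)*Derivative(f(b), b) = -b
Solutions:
 f(b) = C1 + Integral(b/cos(b), b)


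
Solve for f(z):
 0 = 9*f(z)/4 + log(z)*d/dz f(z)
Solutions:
 f(z) = C1*exp(-9*li(z)/4)


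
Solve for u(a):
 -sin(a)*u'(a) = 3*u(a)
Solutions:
 u(a) = C1*(cos(a) + 1)^(3/2)/(cos(a) - 1)^(3/2)


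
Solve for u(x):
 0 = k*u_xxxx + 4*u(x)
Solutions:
 u(x) = C1*exp(-sqrt(2)*x*(-1/k)^(1/4)) + C2*exp(sqrt(2)*x*(-1/k)^(1/4)) + C3*exp(-sqrt(2)*I*x*(-1/k)^(1/4)) + C4*exp(sqrt(2)*I*x*(-1/k)^(1/4))


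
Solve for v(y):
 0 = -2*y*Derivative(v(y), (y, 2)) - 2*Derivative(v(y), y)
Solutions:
 v(y) = C1 + C2*log(y)


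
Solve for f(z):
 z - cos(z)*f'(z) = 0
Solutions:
 f(z) = C1 + Integral(z/cos(z), z)


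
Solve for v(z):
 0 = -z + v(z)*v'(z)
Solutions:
 v(z) = -sqrt(C1 + z^2)
 v(z) = sqrt(C1 + z^2)


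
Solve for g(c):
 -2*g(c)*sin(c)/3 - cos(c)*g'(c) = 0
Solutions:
 g(c) = C1*cos(c)^(2/3)


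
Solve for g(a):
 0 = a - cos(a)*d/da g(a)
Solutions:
 g(a) = C1 + Integral(a/cos(a), a)


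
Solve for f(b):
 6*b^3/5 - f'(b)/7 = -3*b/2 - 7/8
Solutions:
 f(b) = C1 + 21*b^4/10 + 21*b^2/4 + 49*b/8


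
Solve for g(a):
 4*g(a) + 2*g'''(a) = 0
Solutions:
 g(a) = C3*exp(-2^(1/3)*a) + (C1*sin(2^(1/3)*sqrt(3)*a/2) + C2*cos(2^(1/3)*sqrt(3)*a/2))*exp(2^(1/3)*a/2)


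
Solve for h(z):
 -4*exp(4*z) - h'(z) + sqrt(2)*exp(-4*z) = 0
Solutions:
 h(z) = C1 - exp(4*z) - sqrt(2)*exp(-4*z)/4


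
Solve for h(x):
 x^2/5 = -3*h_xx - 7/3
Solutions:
 h(x) = C1 + C2*x - x^4/180 - 7*x^2/18


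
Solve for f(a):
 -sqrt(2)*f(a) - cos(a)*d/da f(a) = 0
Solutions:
 f(a) = C1*(sin(a) - 1)^(sqrt(2)/2)/(sin(a) + 1)^(sqrt(2)/2)


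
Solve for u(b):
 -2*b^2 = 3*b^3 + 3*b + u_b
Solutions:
 u(b) = C1 - 3*b^4/4 - 2*b^3/3 - 3*b^2/2


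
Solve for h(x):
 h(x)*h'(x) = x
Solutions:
 h(x) = -sqrt(C1 + x^2)
 h(x) = sqrt(C1 + x^2)


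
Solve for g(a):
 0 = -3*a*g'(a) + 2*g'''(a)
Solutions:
 g(a) = C1 + Integral(C2*airyai(2^(2/3)*3^(1/3)*a/2) + C3*airybi(2^(2/3)*3^(1/3)*a/2), a)


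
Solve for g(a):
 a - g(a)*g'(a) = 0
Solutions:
 g(a) = -sqrt(C1 + a^2)
 g(a) = sqrt(C1 + a^2)


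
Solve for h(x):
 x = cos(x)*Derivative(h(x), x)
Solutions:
 h(x) = C1 + Integral(x/cos(x), x)


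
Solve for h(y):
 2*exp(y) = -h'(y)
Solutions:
 h(y) = C1 - 2*exp(y)


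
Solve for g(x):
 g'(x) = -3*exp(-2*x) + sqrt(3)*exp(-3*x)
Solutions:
 g(x) = C1 + 3*exp(-2*x)/2 - sqrt(3)*exp(-3*x)/3


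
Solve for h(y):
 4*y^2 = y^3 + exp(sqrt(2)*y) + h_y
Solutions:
 h(y) = C1 - y^4/4 + 4*y^3/3 - sqrt(2)*exp(sqrt(2)*y)/2


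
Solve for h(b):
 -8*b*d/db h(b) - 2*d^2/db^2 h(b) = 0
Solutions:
 h(b) = C1 + C2*erf(sqrt(2)*b)


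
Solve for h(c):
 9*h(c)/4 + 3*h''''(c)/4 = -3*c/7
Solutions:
 h(c) = -4*c/21 + (C1*sin(sqrt(2)*3^(1/4)*c/2) + C2*cos(sqrt(2)*3^(1/4)*c/2))*exp(-sqrt(2)*3^(1/4)*c/2) + (C3*sin(sqrt(2)*3^(1/4)*c/2) + C4*cos(sqrt(2)*3^(1/4)*c/2))*exp(sqrt(2)*3^(1/4)*c/2)


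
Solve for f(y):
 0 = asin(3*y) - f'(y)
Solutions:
 f(y) = C1 + y*asin(3*y) + sqrt(1 - 9*y^2)/3


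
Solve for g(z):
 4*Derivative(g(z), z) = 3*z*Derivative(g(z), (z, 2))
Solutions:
 g(z) = C1 + C2*z^(7/3)


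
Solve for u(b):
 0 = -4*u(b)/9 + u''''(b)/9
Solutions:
 u(b) = C1*exp(-sqrt(2)*b) + C2*exp(sqrt(2)*b) + C3*sin(sqrt(2)*b) + C4*cos(sqrt(2)*b)


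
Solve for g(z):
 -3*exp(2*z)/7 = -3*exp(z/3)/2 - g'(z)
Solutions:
 g(z) = C1 - 9*exp(z/3)/2 + 3*exp(2*z)/14


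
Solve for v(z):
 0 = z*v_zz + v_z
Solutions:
 v(z) = C1 + C2*log(z)


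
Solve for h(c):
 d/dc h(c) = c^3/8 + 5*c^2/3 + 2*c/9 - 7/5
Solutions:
 h(c) = C1 + c^4/32 + 5*c^3/9 + c^2/9 - 7*c/5


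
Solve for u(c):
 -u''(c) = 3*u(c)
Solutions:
 u(c) = C1*sin(sqrt(3)*c) + C2*cos(sqrt(3)*c)


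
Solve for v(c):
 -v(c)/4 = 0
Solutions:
 v(c) = 0


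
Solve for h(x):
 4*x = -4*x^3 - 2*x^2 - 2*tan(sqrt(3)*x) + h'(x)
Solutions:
 h(x) = C1 + x^4 + 2*x^3/3 + 2*x^2 - 2*sqrt(3)*log(cos(sqrt(3)*x))/3


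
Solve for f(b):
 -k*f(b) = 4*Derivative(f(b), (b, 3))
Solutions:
 f(b) = C1*exp(2^(1/3)*b*(-k)^(1/3)/2) + C2*exp(2^(1/3)*b*(-k)^(1/3)*(-1 + sqrt(3)*I)/4) + C3*exp(-2^(1/3)*b*(-k)^(1/3)*(1 + sqrt(3)*I)/4)


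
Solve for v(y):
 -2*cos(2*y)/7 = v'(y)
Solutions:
 v(y) = C1 - sin(2*y)/7


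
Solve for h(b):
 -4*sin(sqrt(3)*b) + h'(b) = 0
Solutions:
 h(b) = C1 - 4*sqrt(3)*cos(sqrt(3)*b)/3


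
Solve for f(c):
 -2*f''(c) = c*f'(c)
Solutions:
 f(c) = C1 + C2*erf(c/2)


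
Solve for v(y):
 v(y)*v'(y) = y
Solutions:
 v(y) = -sqrt(C1 + y^2)
 v(y) = sqrt(C1 + y^2)


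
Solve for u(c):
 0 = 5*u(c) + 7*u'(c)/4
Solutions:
 u(c) = C1*exp(-20*c/7)


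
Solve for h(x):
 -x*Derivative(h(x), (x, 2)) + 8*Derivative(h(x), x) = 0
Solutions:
 h(x) = C1 + C2*x^9


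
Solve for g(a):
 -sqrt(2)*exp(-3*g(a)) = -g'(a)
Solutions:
 g(a) = log(C1 + 3*sqrt(2)*a)/3
 g(a) = log((-3^(1/3) - 3^(5/6)*I)*(C1 + sqrt(2)*a)^(1/3)/2)
 g(a) = log((-3^(1/3) + 3^(5/6)*I)*(C1 + sqrt(2)*a)^(1/3)/2)


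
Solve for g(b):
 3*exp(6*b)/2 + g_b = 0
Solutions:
 g(b) = C1 - exp(6*b)/4


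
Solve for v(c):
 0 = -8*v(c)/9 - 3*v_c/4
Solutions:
 v(c) = C1*exp(-32*c/27)


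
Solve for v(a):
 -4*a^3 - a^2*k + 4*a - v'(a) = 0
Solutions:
 v(a) = C1 - a^4 - a^3*k/3 + 2*a^2


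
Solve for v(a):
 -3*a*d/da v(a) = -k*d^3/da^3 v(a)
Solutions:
 v(a) = C1 + Integral(C2*airyai(3^(1/3)*a*(1/k)^(1/3)) + C3*airybi(3^(1/3)*a*(1/k)^(1/3)), a)


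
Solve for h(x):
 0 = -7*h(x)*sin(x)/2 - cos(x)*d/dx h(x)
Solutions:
 h(x) = C1*cos(x)^(7/2)


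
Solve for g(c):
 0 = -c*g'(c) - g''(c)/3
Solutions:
 g(c) = C1 + C2*erf(sqrt(6)*c/2)


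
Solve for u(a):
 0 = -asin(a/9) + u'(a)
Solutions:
 u(a) = C1 + a*asin(a/9) + sqrt(81 - a^2)


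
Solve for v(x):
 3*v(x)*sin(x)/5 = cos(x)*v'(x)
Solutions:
 v(x) = C1/cos(x)^(3/5)


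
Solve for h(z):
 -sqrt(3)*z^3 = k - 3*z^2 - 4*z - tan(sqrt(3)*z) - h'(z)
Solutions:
 h(z) = C1 + k*z + sqrt(3)*z^4/4 - z^3 - 2*z^2 + sqrt(3)*log(cos(sqrt(3)*z))/3


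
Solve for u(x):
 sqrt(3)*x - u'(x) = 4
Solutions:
 u(x) = C1 + sqrt(3)*x^2/2 - 4*x


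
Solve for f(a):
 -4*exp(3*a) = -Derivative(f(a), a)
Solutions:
 f(a) = C1 + 4*exp(3*a)/3


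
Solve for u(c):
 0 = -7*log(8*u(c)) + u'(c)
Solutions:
 -Integral(1/(log(_y) + 3*log(2)), (_y, u(c)))/7 = C1 - c


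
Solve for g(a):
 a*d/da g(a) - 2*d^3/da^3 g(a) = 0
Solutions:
 g(a) = C1 + Integral(C2*airyai(2^(2/3)*a/2) + C3*airybi(2^(2/3)*a/2), a)


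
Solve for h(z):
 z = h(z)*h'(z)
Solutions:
 h(z) = -sqrt(C1 + z^2)
 h(z) = sqrt(C1 + z^2)


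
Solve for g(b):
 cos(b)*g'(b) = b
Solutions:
 g(b) = C1 + Integral(b/cos(b), b)


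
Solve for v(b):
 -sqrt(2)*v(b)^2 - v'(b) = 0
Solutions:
 v(b) = 1/(C1 + sqrt(2)*b)


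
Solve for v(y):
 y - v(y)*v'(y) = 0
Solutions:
 v(y) = -sqrt(C1 + y^2)
 v(y) = sqrt(C1 + y^2)


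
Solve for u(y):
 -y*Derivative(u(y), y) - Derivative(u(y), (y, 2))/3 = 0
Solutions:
 u(y) = C1 + C2*erf(sqrt(6)*y/2)


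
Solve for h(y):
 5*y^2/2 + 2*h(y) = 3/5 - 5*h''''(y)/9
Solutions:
 h(y) = -5*y^2/4 + (C1*sin(10^(3/4)*sqrt(3)*y/10) + C2*cos(10^(3/4)*sqrt(3)*y/10))*exp(-10^(3/4)*sqrt(3)*y/10) + (C3*sin(10^(3/4)*sqrt(3)*y/10) + C4*cos(10^(3/4)*sqrt(3)*y/10))*exp(10^(3/4)*sqrt(3)*y/10) + 3/10


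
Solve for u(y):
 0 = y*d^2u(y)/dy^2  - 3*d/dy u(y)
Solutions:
 u(y) = C1 + C2*y^4


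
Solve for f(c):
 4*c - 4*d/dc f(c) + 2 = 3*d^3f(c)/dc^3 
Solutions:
 f(c) = C1 + C2*sin(2*sqrt(3)*c/3) + C3*cos(2*sqrt(3)*c/3) + c^2/2 + c/2


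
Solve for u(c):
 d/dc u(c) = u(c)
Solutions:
 u(c) = C1*exp(c)


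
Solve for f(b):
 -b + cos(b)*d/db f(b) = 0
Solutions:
 f(b) = C1 + Integral(b/cos(b), b)


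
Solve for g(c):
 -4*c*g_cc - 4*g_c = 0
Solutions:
 g(c) = C1 + C2*log(c)


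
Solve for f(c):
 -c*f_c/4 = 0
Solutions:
 f(c) = C1


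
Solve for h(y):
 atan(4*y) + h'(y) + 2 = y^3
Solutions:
 h(y) = C1 + y^4/4 - y*atan(4*y) - 2*y + log(16*y^2 + 1)/8


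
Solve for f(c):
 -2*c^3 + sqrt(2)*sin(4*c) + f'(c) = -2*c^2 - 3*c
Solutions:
 f(c) = C1 + c^4/2 - 2*c^3/3 - 3*c^2/2 + sqrt(2)*cos(4*c)/4


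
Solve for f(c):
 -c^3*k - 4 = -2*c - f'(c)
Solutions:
 f(c) = C1 + c^4*k/4 - c^2 + 4*c


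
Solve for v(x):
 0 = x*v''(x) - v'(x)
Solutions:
 v(x) = C1 + C2*x^2


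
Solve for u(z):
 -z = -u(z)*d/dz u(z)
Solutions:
 u(z) = -sqrt(C1 + z^2)
 u(z) = sqrt(C1 + z^2)


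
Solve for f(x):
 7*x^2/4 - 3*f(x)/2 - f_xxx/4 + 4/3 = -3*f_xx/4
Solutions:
 f(x) = C1*exp(x*(1/(2*(sqrt(3) + 2)^(1/3)) + (sqrt(3) + 2)^(1/3)/2 + 1))*sin(sqrt(3)*x*(-(sqrt(3) + 2)^(1/3) + (sqrt(3) + 2)^(-1/3))/2) + C2*exp(x*(1/(2*(sqrt(3) + 2)^(1/3)) + (sqrt(3) + 2)^(1/3)/2 + 1))*cos(sqrt(3)*x*(-(sqrt(3) + 2)^(1/3) + (sqrt(3) + 2)^(-1/3))/2) + C3*exp(x*(-(sqrt(3) + 2)^(1/3) - 1/(sqrt(3) + 2)^(1/3) + 1)) + 7*x^2/6 + 37/18


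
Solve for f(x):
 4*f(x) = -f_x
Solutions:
 f(x) = C1*exp(-4*x)


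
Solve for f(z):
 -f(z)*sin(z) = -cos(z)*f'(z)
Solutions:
 f(z) = C1/cos(z)


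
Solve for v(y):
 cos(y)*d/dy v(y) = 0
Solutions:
 v(y) = C1


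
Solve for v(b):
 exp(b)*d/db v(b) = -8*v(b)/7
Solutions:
 v(b) = C1*exp(8*exp(-b)/7)


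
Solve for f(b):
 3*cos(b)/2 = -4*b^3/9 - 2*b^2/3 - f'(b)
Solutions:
 f(b) = C1 - b^4/9 - 2*b^3/9 - 3*sin(b)/2


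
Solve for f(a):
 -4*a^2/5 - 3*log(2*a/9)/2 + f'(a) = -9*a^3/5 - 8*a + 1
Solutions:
 f(a) = C1 - 9*a^4/20 + 4*a^3/15 - 4*a^2 + 3*a*log(a)/2 - 3*a*log(3) - a/2 + 3*a*log(2)/2


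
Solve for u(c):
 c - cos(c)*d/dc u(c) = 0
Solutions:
 u(c) = C1 + Integral(c/cos(c), c)


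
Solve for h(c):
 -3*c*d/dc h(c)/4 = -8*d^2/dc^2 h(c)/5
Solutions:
 h(c) = C1 + C2*erfi(sqrt(15)*c/8)


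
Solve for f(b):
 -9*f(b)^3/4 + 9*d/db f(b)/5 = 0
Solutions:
 f(b) = -sqrt(2)*sqrt(-1/(C1 + 5*b))
 f(b) = sqrt(2)*sqrt(-1/(C1 + 5*b))


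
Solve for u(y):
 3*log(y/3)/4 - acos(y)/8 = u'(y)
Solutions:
 u(y) = C1 + 3*y*log(y)/4 - y*acos(y)/8 - 3*y*log(3)/4 - 3*y/4 + sqrt(1 - y^2)/8


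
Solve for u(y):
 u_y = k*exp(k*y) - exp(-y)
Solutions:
 u(y) = C1 + exp(k*y) + exp(-y)


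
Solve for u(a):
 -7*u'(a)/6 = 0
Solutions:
 u(a) = C1
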